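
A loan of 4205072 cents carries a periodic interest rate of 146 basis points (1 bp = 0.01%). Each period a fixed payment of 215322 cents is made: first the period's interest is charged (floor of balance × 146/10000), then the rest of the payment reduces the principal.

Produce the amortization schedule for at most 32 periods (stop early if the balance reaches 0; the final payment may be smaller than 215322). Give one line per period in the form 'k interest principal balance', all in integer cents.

1. interest=⌊4205072·146/10000⌋=61394; principal=215322-61394=153928; balance=4205072-153928=4051144
2. interest=⌊4051144·146/10000⌋=59146; principal=215322-59146=156176; balance=4051144-156176=3894968
3. interest=⌊3894968·146/10000⌋=56866; principal=215322-56866=158456; balance=3894968-158456=3736512
4. interest=⌊3736512·146/10000⌋=54553; principal=215322-54553=160769; balance=3736512-160769=3575743
5. interest=⌊3575743·146/10000⌋=52205; principal=215322-52205=163117; balance=3575743-163117=3412626
6. interest=⌊3412626·146/10000⌋=49824; principal=215322-49824=165498; balance=3412626-165498=3247128
7. interest=⌊3247128·146/10000⌋=47408; principal=215322-47408=167914; balance=3247128-167914=3079214
8. interest=⌊3079214·146/10000⌋=44956; principal=215322-44956=170366; balance=3079214-170366=2908848
9. interest=⌊2908848·146/10000⌋=42469; principal=215322-42469=172853; balance=2908848-172853=2735995
10. interest=⌊2735995·146/10000⌋=39945; principal=215322-39945=175377; balance=2735995-175377=2560618
11. interest=⌊2560618·146/10000⌋=37385; principal=215322-37385=177937; balance=2560618-177937=2382681
12. interest=⌊2382681·146/10000⌋=34787; principal=215322-34787=180535; balance=2382681-180535=2202146
13. interest=⌊2202146·146/10000⌋=32151; principal=215322-32151=183171; balance=2202146-183171=2018975
14. interest=⌊2018975·146/10000⌋=29477; principal=215322-29477=185845; balance=2018975-185845=1833130
15. interest=⌊1833130·146/10000⌋=26763; principal=215322-26763=188559; balance=1833130-188559=1644571
16. interest=⌊1644571·146/10000⌋=24010; principal=215322-24010=191312; balance=1644571-191312=1453259
17. interest=⌊1453259·146/10000⌋=21217; principal=215322-21217=194105; balance=1453259-194105=1259154
18. interest=⌊1259154·146/10000⌋=18383; principal=215322-18383=196939; balance=1259154-196939=1062215
19. interest=⌊1062215·146/10000⌋=15508; principal=215322-15508=199814; balance=1062215-199814=862401
20. interest=⌊862401·146/10000⌋=12591; principal=215322-12591=202731; balance=862401-202731=659670
21. interest=⌊659670·146/10000⌋=9631; principal=215322-9631=205691; balance=659670-205691=453979
22. interest=⌊453979·146/10000⌋=6628; principal=215322-6628=208694; balance=453979-208694=245285
23. interest=⌊245285·146/10000⌋=3581; principal=215322-3581=211741; balance=245285-211741=33544
24. interest=⌊33544·146/10000⌋=489; principal=min(215322-489,33544)=33544; balance=33544-33544=0

1 61394 153928 4051144
2 59146 156176 3894968
3 56866 158456 3736512
4 54553 160769 3575743
5 52205 163117 3412626
6 49824 165498 3247128
7 47408 167914 3079214
8 44956 170366 2908848
9 42469 172853 2735995
10 39945 175377 2560618
11 37385 177937 2382681
12 34787 180535 2202146
13 32151 183171 2018975
14 29477 185845 1833130
15 26763 188559 1644571
16 24010 191312 1453259
17 21217 194105 1259154
18 18383 196939 1062215
19 15508 199814 862401
20 12591 202731 659670
21 9631 205691 453979
22 6628 208694 245285
23 3581 211741 33544
24 489 33544 0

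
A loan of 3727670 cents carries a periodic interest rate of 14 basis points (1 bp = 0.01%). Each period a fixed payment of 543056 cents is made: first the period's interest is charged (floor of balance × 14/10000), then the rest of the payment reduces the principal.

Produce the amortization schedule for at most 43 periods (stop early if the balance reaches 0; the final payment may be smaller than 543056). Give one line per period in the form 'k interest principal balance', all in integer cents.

1 5218 537838 3189832
2 4465 538591 2651241
3 3711 539345 2111896
4 2956 540100 1571796
5 2200 540856 1030940
6 1443 541613 489327
7 685 489327 0

1. interest=⌊3727670·14/10000⌋=5218; principal=543056-5218=537838; balance=3727670-537838=3189832
2. interest=⌊3189832·14/10000⌋=4465; principal=543056-4465=538591; balance=3189832-538591=2651241
3. interest=⌊2651241·14/10000⌋=3711; principal=543056-3711=539345; balance=2651241-539345=2111896
4. interest=⌊2111896·14/10000⌋=2956; principal=543056-2956=540100; balance=2111896-540100=1571796
5. interest=⌊1571796·14/10000⌋=2200; principal=543056-2200=540856; balance=1571796-540856=1030940
6. interest=⌊1030940·14/10000⌋=1443; principal=543056-1443=541613; balance=1030940-541613=489327
7. interest=⌊489327·14/10000⌋=685; principal=min(543056-685,489327)=489327; balance=489327-489327=0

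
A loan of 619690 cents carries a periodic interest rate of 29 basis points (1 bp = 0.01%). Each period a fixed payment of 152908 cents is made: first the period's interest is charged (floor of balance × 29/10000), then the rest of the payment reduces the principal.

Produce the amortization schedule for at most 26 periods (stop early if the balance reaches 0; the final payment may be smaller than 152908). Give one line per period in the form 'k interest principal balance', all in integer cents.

1 1797 151111 468579
2 1358 151550 317029
3 919 151989 165040
4 478 152430 12610
5 36 12610 0

1. interest=⌊619690·29/10000⌋=1797; principal=152908-1797=151111; balance=619690-151111=468579
2. interest=⌊468579·29/10000⌋=1358; principal=152908-1358=151550; balance=468579-151550=317029
3. interest=⌊317029·29/10000⌋=919; principal=152908-919=151989; balance=317029-151989=165040
4. interest=⌊165040·29/10000⌋=478; principal=152908-478=152430; balance=165040-152430=12610
5. interest=⌊12610·29/10000⌋=36; principal=min(152908-36,12610)=12610; balance=12610-12610=0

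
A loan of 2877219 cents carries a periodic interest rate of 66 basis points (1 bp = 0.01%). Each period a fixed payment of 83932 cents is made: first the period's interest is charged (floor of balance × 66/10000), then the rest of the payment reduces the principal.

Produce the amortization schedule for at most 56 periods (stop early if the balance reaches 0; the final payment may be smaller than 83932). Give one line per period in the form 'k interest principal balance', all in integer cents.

1. interest=⌊2877219·66/10000⌋=18989; principal=83932-18989=64943; balance=2877219-64943=2812276
2. interest=⌊2812276·66/10000⌋=18561; principal=83932-18561=65371; balance=2812276-65371=2746905
3. interest=⌊2746905·66/10000⌋=18129; principal=83932-18129=65803; balance=2746905-65803=2681102
4. interest=⌊2681102·66/10000⌋=17695; principal=83932-17695=66237; balance=2681102-66237=2614865
5. interest=⌊2614865·66/10000⌋=17258; principal=83932-17258=66674; balance=2614865-66674=2548191
6. interest=⌊2548191·66/10000⌋=16818; principal=83932-16818=67114; balance=2548191-67114=2481077
7. interest=⌊2481077·66/10000⌋=16375; principal=83932-16375=67557; balance=2481077-67557=2413520
8. interest=⌊2413520·66/10000⌋=15929; principal=83932-15929=68003; balance=2413520-68003=2345517
9. interest=⌊2345517·66/10000⌋=15480; principal=83932-15480=68452; balance=2345517-68452=2277065
10. interest=⌊2277065·66/10000⌋=15028; principal=83932-15028=68904; balance=2277065-68904=2208161
11. interest=⌊2208161·66/10000⌋=14573; principal=83932-14573=69359; balance=2208161-69359=2138802
12. interest=⌊2138802·66/10000⌋=14116; principal=83932-14116=69816; balance=2138802-69816=2068986
13. interest=⌊2068986·66/10000⌋=13655; principal=83932-13655=70277; balance=2068986-70277=1998709
14. interest=⌊1998709·66/10000⌋=13191; principal=83932-13191=70741; balance=1998709-70741=1927968
15. interest=⌊1927968·66/10000⌋=12724; principal=83932-12724=71208; balance=1927968-71208=1856760
16. interest=⌊1856760·66/10000⌋=12254; principal=83932-12254=71678; balance=1856760-71678=1785082
17. interest=⌊1785082·66/10000⌋=11781; principal=83932-11781=72151; balance=1785082-72151=1712931
18. interest=⌊1712931·66/10000⌋=11305; principal=83932-11305=72627; balance=1712931-72627=1640304
19. interest=⌊1640304·66/10000⌋=10826; principal=83932-10826=73106; balance=1640304-73106=1567198
20. interest=⌊1567198·66/10000⌋=10343; principal=83932-10343=73589; balance=1567198-73589=1493609
21. interest=⌊1493609·66/10000⌋=9857; principal=83932-9857=74075; balance=1493609-74075=1419534
22. interest=⌊1419534·66/10000⌋=9368; principal=83932-9368=74564; balance=1419534-74564=1344970
23. interest=⌊1344970·66/10000⌋=8876; principal=83932-8876=75056; balance=1344970-75056=1269914
24. interest=⌊1269914·66/10000⌋=8381; principal=83932-8381=75551; balance=1269914-75551=1194363
25. interest=⌊1194363·66/10000⌋=7882; principal=83932-7882=76050; balance=1194363-76050=1118313
26. interest=⌊1118313·66/10000⌋=7380; principal=83932-7380=76552; balance=1118313-76552=1041761
27. interest=⌊1041761·66/10000⌋=6875; principal=83932-6875=77057; balance=1041761-77057=964704
28. interest=⌊964704·66/10000⌋=6367; principal=83932-6367=77565; balance=964704-77565=887139
29. interest=⌊887139·66/10000⌋=5855; principal=83932-5855=78077; balance=887139-78077=809062
30. interest=⌊809062·66/10000⌋=5339; principal=83932-5339=78593; balance=809062-78593=730469
31. interest=⌊730469·66/10000⌋=4821; principal=83932-4821=79111; balance=730469-79111=651358
32. interest=⌊651358·66/10000⌋=4298; principal=83932-4298=79634; balance=651358-79634=571724
33. interest=⌊571724·66/10000⌋=3773; principal=83932-3773=80159; balance=571724-80159=491565
34. interest=⌊491565·66/10000⌋=3244; principal=83932-3244=80688; balance=491565-80688=410877
35. interest=⌊410877·66/10000⌋=2711; principal=83932-2711=81221; balance=410877-81221=329656
36. interest=⌊329656·66/10000⌋=2175; principal=83932-2175=81757; balance=329656-81757=247899
37. interest=⌊247899·66/10000⌋=1636; principal=83932-1636=82296; balance=247899-82296=165603
38. interest=⌊165603·66/10000⌋=1092; principal=83932-1092=82840; balance=165603-82840=82763
39. interest=⌊82763·66/10000⌋=546; principal=min(83932-546,82763)=82763; balance=82763-82763=0

1 18989 64943 2812276
2 18561 65371 2746905
3 18129 65803 2681102
4 17695 66237 2614865
5 17258 66674 2548191
6 16818 67114 2481077
7 16375 67557 2413520
8 15929 68003 2345517
9 15480 68452 2277065
10 15028 68904 2208161
11 14573 69359 2138802
12 14116 69816 2068986
13 13655 70277 1998709
14 13191 70741 1927968
15 12724 71208 1856760
16 12254 71678 1785082
17 11781 72151 1712931
18 11305 72627 1640304
19 10826 73106 1567198
20 10343 73589 1493609
21 9857 74075 1419534
22 9368 74564 1344970
23 8876 75056 1269914
24 8381 75551 1194363
25 7882 76050 1118313
26 7380 76552 1041761
27 6875 77057 964704
28 6367 77565 887139
29 5855 78077 809062
30 5339 78593 730469
31 4821 79111 651358
32 4298 79634 571724
33 3773 80159 491565
34 3244 80688 410877
35 2711 81221 329656
36 2175 81757 247899
37 1636 82296 165603
38 1092 82840 82763
39 546 82763 0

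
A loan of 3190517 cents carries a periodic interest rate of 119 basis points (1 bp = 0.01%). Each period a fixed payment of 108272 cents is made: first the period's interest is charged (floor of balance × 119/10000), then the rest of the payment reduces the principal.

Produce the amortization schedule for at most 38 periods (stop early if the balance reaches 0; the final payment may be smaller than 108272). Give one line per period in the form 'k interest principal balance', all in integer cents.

1. interest=⌊3190517·119/10000⌋=37967; principal=108272-37967=70305; balance=3190517-70305=3120212
2. interest=⌊3120212·119/10000⌋=37130; principal=108272-37130=71142; balance=3120212-71142=3049070
3. interest=⌊3049070·119/10000⌋=36283; principal=108272-36283=71989; balance=3049070-71989=2977081
4. interest=⌊2977081·119/10000⌋=35427; principal=108272-35427=72845; balance=2977081-72845=2904236
5. interest=⌊2904236·119/10000⌋=34560; principal=108272-34560=73712; balance=2904236-73712=2830524
6. interest=⌊2830524·119/10000⌋=33683; principal=108272-33683=74589; balance=2830524-74589=2755935
7. interest=⌊2755935·119/10000⌋=32795; principal=108272-32795=75477; balance=2755935-75477=2680458
8. interest=⌊2680458·119/10000⌋=31897; principal=108272-31897=76375; balance=2680458-76375=2604083
9. interest=⌊2604083·119/10000⌋=30988; principal=108272-30988=77284; balance=2604083-77284=2526799
10. interest=⌊2526799·119/10000⌋=30068; principal=108272-30068=78204; balance=2526799-78204=2448595
11. interest=⌊2448595·119/10000⌋=29138; principal=108272-29138=79134; balance=2448595-79134=2369461
12. interest=⌊2369461·119/10000⌋=28196; principal=108272-28196=80076; balance=2369461-80076=2289385
13. interest=⌊2289385·119/10000⌋=27243; principal=108272-27243=81029; balance=2289385-81029=2208356
14. interest=⌊2208356·119/10000⌋=26279; principal=108272-26279=81993; balance=2208356-81993=2126363
15. interest=⌊2126363·119/10000⌋=25303; principal=108272-25303=82969; balance=2126363-82969=2043394
16. interest=⌊2043394·119/10000⌋=24316; principal=108272-24316=83956; balance=2043394-83956=1959438
17. interest=⌊1959438·119/10000⌋=23317; principal=108272-23317=84955; balance=1959438-84955=1874483
18. interest=⌊1874483·119/10000⌋=22306; principal=108272-22306=85966; balance=1874483-85966=1788517
19. interest=⌊1788517·119/10000⌋=21283; principal=108272-21283=86989; balance=1788517-86989=1701528
20. interest=⌊1701528·119/10000⌋=20248; principal=108272-20248=88024; balance=1701528-88024=1613504
21. interest=⌊1613504·119/10000⌋=19200; principal=108272-19200=89072; balance=1613504-89072=1524432
22. interest=⌊1524432·119/10000⌋=18140; principal=108272-18140=90132; balance=1524432-90132=1434300
23. interest=⌊1434300·119/10000⌋=17068; principal=108272-17068=91204; balance=1434300-91204=1343096
24. interest=⌊1343096·119/10000⌋=15982; principal=108272-15982=92290; balance=1343096-92290=1250806
25. interest=⌊1250806·119/10000⌋=14884; principal=108272-14884=93388; balance=1250806-93388=1157418
26. interest=⌊1157418·119/10000⌋=13773; principal=108272-13773=94499; balance=1157418-94499=1062919
27. interest=⌊1062919·119/10000⌋=12648; principal=108272-12648=95624; balance=1062919-95624=967295
28. interest=⌊967295·119/10000⌋=11510; principal=108272-11510=96762; balance=967295-96762=870533
29. interest=⌊870533·119/10000⌋=10359; principal=108272-10359=97913; balance=870533-97913=772620
30. interest=⌊772620·119/10000⌋=9194; principal=108272-9194=99078; balance=772620-99078=673542
31. interest=⌊673542·119/10000⌋=8015; principal=108272-8015=100257; balance=673542-100257=573285
32. interest=⌊573285·119/10000⌋=6822; principal=108272-6822=101450; balance=573285-101450=471835
33. interest=⌊471835·119/10000⌋=5614; principal=108272-5614=102658; balance=471835-102658=369177
34. interest=⌊369177·119/10000⌋=4393; principal=108272-4393=103879; balance=369177-103879=265298
35. interest=⌊265298·119/10000⌋=3157; principal=108272-3157=105115; balance=265298-105115=160183
36. interest=⌊160183·119/10000⌋=1906; principal=108272-1906=106366; balance=160183-106366=53817
37. interest=⌊53817·119/10000⌋=640; principal=min(108272-640,53817)=53817; balance=53817-53817=0

1 37967 70305 3120212
2 37130 71142 3049070
3 36283 71989 2977081
4 35427 72845 2904236
5 34560 73712 2830524
6 33683 74589 2755935
7 32795 75477 2680458
8 31897 76375 2604083
9 30988 77284 2526799
10 30068 78204 2448595
11 29138 79134 2369461
12 28196 80076 2289385
13 27243 81029 2208356
14 26279 81993 2126363
15 25303 82969 2043394
16 24316 83956 1959438
17 23317 84955 1874483
18 22306 85966 1788517
19 21283 86989 1701528
20 20248 88024 1613504
21 19200 89072 1524432
22 18140 90132 1434300
23 17068 91204 1343096
24 15982 92290 1250806
25 14884 93388 1157418
26 13773 94499 1062919
27 12648 95624 967295
28 11510 96762 870533
29 10359 97913 772620
30 9194 99078 673542
31 8015 100257 573285
32 6822 101450 471835
33 5614 102658 369177
34 4393 103879 265298
35 3157 105115 160183
36 1906 106366 53817
37 640 53817 0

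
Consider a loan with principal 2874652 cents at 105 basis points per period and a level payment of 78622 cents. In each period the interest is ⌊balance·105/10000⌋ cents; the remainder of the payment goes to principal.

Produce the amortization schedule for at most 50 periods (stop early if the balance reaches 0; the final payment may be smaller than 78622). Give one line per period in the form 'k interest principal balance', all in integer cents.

1 30183 48439 2826213
2 29675 48947 2777266
3 29161 49461 2727805
4 28641 49981 2677824
5 28117 50505 2627319
6 27586 51036 2576283
7 27050 51572 2524711
8 26509 52113 2472598
9 25962 52660 2419938
10 25409 53213 2366725
11 24850 53772 2312953
12 24286 54336 2258617
13 23715 54907 2203710
14 23138 55484 2148226
15 22556 56066 2092160
16 21967 56655 2035505
17 21372 57250 1978255
18 20771 57851 1920404
19 20164 58458 1861946
20 19550 59072 1802874
21 18930 59692 1743182
22 18303 60319 1682863
23 17670 60952 1621911
24 17030 61592 1560319
25 16383 62239 1498080
26 15729 62893 1435187
27 15069 63553 1371634
28 14402 64220 1307414
29 13727 64895 1242519
30 13046 65576 1176943
31 12357 66265 1110678
32 11662 66960 1043718
33 10959 67663 976055
34 10248 68374 907681
35 9530 69092 838589
36 8805 69817 768772
37 8072 70550 698222
38 7331 71291 626931
39 6582 72040 554891
40 5826 72796 482095
41 5061 73561 408534
42 4289 74333 334201
43 3509 75113 259088
44 2720 75902 183186
45 1923 76699 106487
46 1118 77504 28983
47 304 28983 0

1. interest=⌊2874652·105/10000⌋=30183; principal=78622-30183=48439; balance=2874652-48439=2826213
2. interest=⌊2826213·105/10000⌋=29675; principal=78622-29675=48947; balance=2826213-48947=2777266
3. interest=⌊2777266·105/10000⌋=29161; principal=78622-29161=49461; balance=2777266-49461=2727805
4. interest=⌊2727805·105/10000⌋=28641; principal=78622-28641=49981; balance=2727805-49981=2677824
5. interest=⌊2677824·105/10000⌋=28117; principal=78622-28117=50505; balance=2677824-50505=2627319
6. interest=⌊2627319·105/10000⌋=27586; principal=78622-27586=51036; balance=2627319-51036=2576283
7. interest=⌊2576283·105/10000⌋=27050; principal=78622-27050=51572; balance=2576283-51572=2524711
8. interest=⌊2524711·105/10000⌋=26509; principal=78622-26509=52113; balance=2524711-52113=2472598
9. interest=⌊2472598·105/10000⌋=25962; principal=78622-25962=52660; balance=2472598-52660=2419938
10. interest=⌊2419938·105/10000⌋=25409; principal=78622-25409=53213; balance=2419938-53213=2366725
11. interest=⌊2366725·105/10000⌋=24850; principal=78622-24850=53772; balance=2366725-53772=2312953
12. interest=⌊2312953·105/10000⌋=24286; principal=78622-24286=54336; balance=2312953-54336=2258617
13. interest=⌊2258617·105/10000⌋=23715; principal=78622-23715=54907; balance=2258617-54907=2203710
14. interest=⌊2203710·105/10000⌋=23138; principal=78622-23138=55484; balance=2203710-55484=2148226
15. interest=⌊2148226·105/10000⌋=22556; principal=78622-22556=56066; balance=2148226-56066=2092160
16. interest=⌊2092160·105/10000⌋=21967; principal=78622-21967=56655; balance=2092160-56655=2035505
17. interest=⌊2035505·105/10000⌋=21372; principal=78622-21372=57250; balance=2035505-57250=1978255
18. interest=⌊1978255·105/10000⌋=20771; principal=78622-20771=57851; balance=1978255-57851=1920404
19. interest=⌊1920404·105/10000⌋=20164; principal=78622-20164=58458; balance=1920404-58458=1861946
20. interest=⌊1861946·105/10000⌋=19550; principal=78622-19550=59072; balance=1861946-59072=1802874
21. interest=⌊1802874·105/10000⌋=18930; principal=78622-18930=59692; balance=1802874-59692=1743182
22. interest=⌊1743182·105/10000⌋=18303; principal=78622-18303=60319; balance=1743182-60319=1682863
23. interest=⌊1682863·105/10000⌋=17670; principal=78622-17670=60952; balance=1682863-60952=1621911
24. interest=⌊1621911·105/10000⌋=17030; principal=78622-17030=61592; balance=1621911-61592=1560319
25. interest=⌊1560319·105/10000⌋=16383; principal=78622-16383=62239; balance=1560319-62239=1498080
26. interest=⌊1498080·105/10000⌋=15729; principal=78622-15729=62893; balance=1498080-62893=1435187
27. interest=⌊1435187·105/10000⌋=15069; principal=78622-15069=63553; balance=1435187-63553=1371634
28. interest=⌊1371634·105/10000⌋=14402; principal=78622-14402=64220; balance=1371634-64220=1307414
29. interest=⌊1307414·105/10000⌋=13727; principal=78622-13727=64895; balance=1307414-64895=1242519
30. interest=⌊1242519·105/10000⌋=13046; principal=78622-13046=65576; balance=1242519-65576=1176943
31. interest=⌊1176943·105/10000⌋=12357; principal=78622-12357=66265; balance=1176943-66265=1110678
32. interest=⌊1110678·105/10000⌋=11662; principal=78622-11662=66960; balance=1110678-66960=1043718
33. interest=⌊1043718·105/10000⌋=10959; principal=78622-10959=67663; balance=1043718-67663=976055
34. interest=⌊976055·105/10000⌋=10248; principal=78622-10248=68374; balance=976055-68374=907681
35. interest=⌊907681·105/10000⌋=9530; principal=78622-9530=69092; balance=907681-69092=838589
36. interest=⌊838589·105/10000⌋=8805; principal=78622-8805=69817; balance=838589-69817=768772
37. interest=⌊768772·105/10000⌋=8072; principal=78622-8072=70550; balance=768772-70550=698222
38. interest=⌊698222·105/10000⌋=7331; principal=78622-7331=71291; balance=698222-71291=626931
39. interest=⌊626931·105/10000⌋=6582; principal=78622-6582=72040; balance=626931-72040=554891
40. interest=⌊554891·105/10000⌋=5826; principal=78622-5826=72796; balance=554891-72796=482095
41. interest=⌊482095·105/10000⌋=5061; principal=78622-5061=73561; balance=482095-73561=408534
42. interest=⌊408534·105/10000⌋=4289; principal=78622-4289=74333; balance=408534-74333=334201
43. interest=⌊334201·105/10000⌋=3509; principal=78622-3509=75113; balance=334201-75113=259088
44. interest=⌊259088·105/10000⌋=2720; principal=78622-2720=75902; balance=259088-75902=183186
45. interest=⌊183186·105/10000⌋=1923; principal=78622-1923=76699; balance=183186-76699=106487
46. interest=⌊106487·105/10000⌋=1118; principal=78622-1118=77504; balance=106487-77504=28983
47. interest=⌊28983·105/10000⌋=304; principal=min(78622-304,28983)=28983; balance=28983-28983=0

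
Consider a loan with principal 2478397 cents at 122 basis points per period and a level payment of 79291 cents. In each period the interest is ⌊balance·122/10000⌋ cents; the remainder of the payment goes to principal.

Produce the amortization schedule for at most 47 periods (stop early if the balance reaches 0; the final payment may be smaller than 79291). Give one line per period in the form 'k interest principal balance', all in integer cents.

1. interest=⌊2478397·122/10000⌋=30236; principal=79291-30236=49055; balance=2478397-49055=2429342
2. interest=⌊2429342·122/10000⌋=29637; principal=79291-29637=49654; balance=2429342-49654=2379688
3. interest=⌊2379688·122/10000⌋=29032; principal=79291-29032=50259; balance=2379688-50259=2329429
4. interest=⌊2329429·122/10000⌋=28419; principal=79291-28419=50872; balance=2329429-50872=2278557
5. interest=⌊2278557·122/10000⌋=27798; principal=79291-27798=51493; balance=2278557-51493=2227064
6. interest=⌊2227064·122/10000⌋=27170; principal=79291-27170=52121; balance=2227064-52121=2174943
7. interest=⌊2174943·122/10000⌋=26534; principal=79291-26534=52757; balance=2174943-52757=2122186
8. interest=⌊2122186·122/10000⌋=25890; principal=79291-25890=53401; balance=2122186-53401=2068785
9. interest=⌊2068785·122/10000⌋=25239; principal=79291-25239=54052; balance=2068785-54052=2014733
10. interest=⌊2014733·122/10000⌋=24579; principal=79291-24579=54712; balance=2014733-54712=1960021
11. interest=⌊1960021·122/10000⌋=23912; principal=79291-23912=55379; balance=1960021-55379=1904642
12. interest=⌊1904642·122/10000⌋=23236; principal=79291-23236=56055; balance=1904642-56055=1848587
13. interest=⌊1848587·122/10000⌋=22552; principal=79291-22552=56739; balance=1848587-56739=1791848
14. interest=⌊1791848·122/10000⌋=21860; principal=79291-21860=57431; balance=1791848-57431=1734417
15. interest=⌊1734417·122/10000⌋=21159; principal=79291-21159=58132; balance=1734417-58132=1676285
16. interest=⌊1676285·122/10000⌋=20450; principal=79291-20450=58841; balance=1676285-58841=1617444
17. interest=⌊1617444·122/10000⌋=19732; principal=79291-19732=59559; balance=1617444-59559=1557885
18. interest=⌊1557885·122/10000⌋=19006; principal=79291-19006=60285; balance=1557885-60285=1497600
19. interest=⌊1497600·122/10000⌋=18270; principal=79291-18270=61021; balance=1497600-61021=1436579
20. interest=⌊1436579·122/10000⌋=17526; principal=79291-17526=61765; balance=1436579-61765=1374814
21. interest=⌊1374814·122/10000⌋=16772; principal=79291-16772=62519; balance=1374814-62519=1312295
22. interest=⌊1312295·122/10000⌋=16009; principal=79291-16009=63282; balance=1312295-63282=1249013
23. interest=⌊1249013·122/10000⌋=15237; principal=79291-15237=64054; balance=1249013-64054=1184959
24. interest=⌊1184959·122/10000⌋=14456; principal=79291-14456=64835; balance=1184959-64835=1120124
25. interest=⌊1120124·122/10000⌋=13665; principal=79291-13665=65626; balance=1120124-65626=1054498
26. interest=⌊1054498·122/10000⌋=12864; principal=79291-12864=66427; balance=1054498-66427=988071
27. interest=⌊988071·122/10000⌋=12054; principal=79291-12054=67237; balance=988071-67237=920834
28. interest=⌊920834·122/10000⌋=11234; principal=79291-11234=68057; balance=920834-68057=852777
29. interest=⌊852777·122/10000⌋=10403; principal=79291-10403=68888; balance=852777-68888=783889
30. interest=⌊783889·122/10000⌋=9563; principal=79291-9563=69728; balance=783889-69728=714161
31. interest=⌊714161·122/10000⌋=8712; principal=79291-8712=70579; balance=714161-70579=643582
32. interest=⌊643582·122/10000⌋=7851; principal=79291-7851=71440; balance=643582-71440=572142
33. interest=⌊572142·122/10000⌋=6980; principal=79291-6980=72311; balance=572142-72311=499831
34. interest=⌊499831·122/10000⌋=6097; principal=79291-6097=73194; balance=499831-73194=426637
35. interest=⌊426637·122/10000⌋=5204; principal=79291-5204=74087; balance=426637-74087=352550
36. interest=⌊352550·122/10000⌋=4301; principal=79291-4301=74990; balance=352550-74990=277560
37. interest=⌊277560·122/10000⌋=3386; principal=79291-3386=75905; balance=277560-75905=201655
38. interest=⌊201655·122/10000⌋=2460; principal=79291-2460=76831; balance=201655-76831=124824
39. interest=⌊124824·122/10000⌋=1522; principal=79291-1522=77769; balance=124824-77769=47055
40. interest=⌊47055·122/10000⌋=574; principal=min(79291-574,47055)=47055; balance=47055-47055=0

1 30236 49055 2429342
2 29637 49654 2379688
3 29032 50259 2329429
4 28419 50872 2278557
5 27798 51493 2227064
6 27170 52121 2174943
7 26534 52757 2122186
8 25890 53401 2068785
9 25239 54052 2014733
10 24579 54712 1960021
11 23912 55379 1904642
12 23236 56055 1848587
13 22552 56739 1791848
14 21860 57431 1734417
15 21159 58132 1676285
16 20450 58841 1617444
17 19732 59559 1557885
18 19006 60285 1497600
19 18270 61021 1436579
20 17526 61765 1374814
21 16772 62519 1312295
22 16009 63282 1249013
23 15237 64054 1184959
24 14456 64835 1120124
25 13665 65626 1054498
26 12864 66427 988071
27 12054 67237 920834
28 11234 68057 852777
29 10403 68888 783889
30 9563 69728 714161
31 8712 70579 643582
32 7851 71440 572142
33 6980 72311 499831
34 6097 73194 426637
35 5204 74087 352550
36 4301 74990 277560
37 3386 75905 201655
38 2460 76831 124824
39 1522 77769 47055
40 574 47055 0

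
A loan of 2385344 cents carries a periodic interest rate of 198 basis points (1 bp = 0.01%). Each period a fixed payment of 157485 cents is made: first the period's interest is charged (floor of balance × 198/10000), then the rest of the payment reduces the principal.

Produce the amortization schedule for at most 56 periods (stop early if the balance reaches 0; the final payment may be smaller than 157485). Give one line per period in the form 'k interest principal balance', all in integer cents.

1. interest=⌊2385344·198/10000⌋=47229; principal=157485-47229=110256; balance=2385344-110256=2275088
2. interest=⌊2275088·198/10000⌋=45046; principal=157485-45046=112439; balance=2275088-112439=2162649
3. interest=⌊2162649·198/10000⌋=42820; principal=157485-42820=114665; balance=2162649-114665=2047984
4. interest=⌊2047984·198/10000⌋=40550; principal=157485-40550=116935; balance=2047984-116935=1931049
5. interest=⌊1931049·198/10000⌋=38234; principal=157485-38234=119251; balance=1931049-119251=1811798
6. interest=⌊1811798·198/10000⌋=35873; principal=157485-35873=121612; balance=1811798-121612=1690186
7. interest=⌊1690186·198/10000⌋=33465; principal=157485-33465=124020; balance=1690186-124020=1566166
8. interest=⌊1566166·198/10000⌋=31010; principal=157485-31010=126475; balance=1566166-126475=1439691
9. interest=⌊1439691·198/10000⌋=28505; principal=157485-28505=128980; balance=1439691-128980=1310711
10. interest=⌊1310711·198/10000⌋=25952; principal=157485-25952=131533; balance=1310711-131533=1179178
11. interest=⌊1179178·198/10000⌋=23347; principal=157485-23347=134138; balance=1179178-134138=1045040
12. interest=⌊1045040·198/10000⌋=20691; principal=157485-20691=136794; balance=1045040-136794=908246
13. interest=⌊908246·198/10000⌋=17983; principal=157485-17983=139502; balance=908246-139502=768744
14. interest=⌊768744·198/10000⌋=15221; principal=157485-15221=142264; balance=768744-142264=626480
15. interest=⌊626480·198/10000⌋=12404; principal=157485-12404=145081; balance=626480-145081=481399
16. interest=⌊481399·198/10000⌋=9531; principal=157485-9531=147954; balance=481399-147954=333445
17. interest=⌊333445·198/10000⌋=6602; principal=157485-6602=150883; balance=333445-150883=182562
18. interest=⌊182562·198/10000⌋=3614; principal=157485-3614=153871; balance=182562-153871=28691
19. interest=⌊28691·198/10000⌋=568; principal=min(157485-568,28691)=28691; balance=28691-28691=0

1 47229 110256 2275088
2 45046 112439 2162649
3 42820 114665 2047984
4 40550 116935 1931049
5 38234 119251 1811798
6 35873 121612 1690186
7 33465 124020 1566166
8 31010 126475 1439691
9 28505 128980 1310711
10 25952 131533 1179178
11 23347 134138 1045040
12 20691 136794 908246
13 17983 139502 768744
14 15221 142264 626480
15 12404 145081 481399
16 9531 147954 333445
17 6602 150883 182562
18 3614 153871 28691
19 568 28691 0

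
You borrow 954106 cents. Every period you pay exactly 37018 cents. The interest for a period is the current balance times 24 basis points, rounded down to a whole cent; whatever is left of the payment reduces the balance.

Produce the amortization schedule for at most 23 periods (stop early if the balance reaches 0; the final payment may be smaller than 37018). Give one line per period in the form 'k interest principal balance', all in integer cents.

1 2289 34729 919377
2 2206 34812 884565
3 2122 34896 849669
4 2039 34979 814690
5 1955 35063 779627
6 1871 35147 744480
7 1786 35232 709248
8 1702 35316 673932
9 1617 35401 638531
10 1532 35486 603045
11 1447 35571 567474
12 1361 35657 531817
13 1276 35742 496075
14 1190 35828 460247
15 1104 35914 424333
16 1018 36000 388333
17 931 36087 352246
18 845 36173 316073
19 758 36260 279813
20 671 36347 243466
21 584 36434 207032
22 496 36522 170510
23 409 36609 133901

1. interest=⌊954106·24/10000⌋=2289; principal=37018-2289=34729; balance=954106-34729=919377
2. interest=⌊919377·24/10000⌋=2206; principal=37018-2206=34812; balance=919377-34812=884565
3. interest=⌊884565·24/10000⌋=2122; principal=37018-2122=34896; balance=884565-34896=849669
4. interest=⌊849669·24/10000⌋=2039; principal=37018-2039=34979; balance=849669-34979=814690
5. interest=⌊814690·24/10000⌋=1955; principal=37018-1955=35063; balance=814690-35063=779627
6. interest=⌊779627·24/10000⌋=1871; principal=37018-1871=35147; balance=779627-35147=744480
7. interest=⌊744480·24/10000⌋=1786; principal=37018-1786=35232; balance=744480-35232=709248
8. interest=⌊709248·24/10000⌋=1702; principal=37018-1702=35316; balance=709248-35316=673932
9. interest=⌊673932·24/10000⌋=1617; principal=37018-1617=35401; balance=673932-35401=638531
10. interest=⌊638531·24/10000⌋=1532; principal=37018-1532=35486; balance=638531-35486=603045
11. interest=⌊603045·24/10000⌋=1447; principal=37018-1447=35571; balance=603045-35571=567474
12. interest=⌊567474·24/10000⌋=1361; principal=37018-1361=35657; balance=567474-35657=531817
13. interest=⌊531817·24/10000⌋=1276; principal=37018-1276=35742; balance=531817-35742=496075
14. interest=⌊496075·24/10000⌋=1190; principal=37018-1190=35828; balance=496075-35828=460247
15. interest=⌊460247·24/10000⌋=1104; principal=37018-1104=35914; balance=460247-35914=424333
16. interest=⌊424333·24/10000⌋=1018; principal=37018-1018=36000; balance=424333-36000=388333
17. interest=⌊388333·24/10000⌋=931; principal=37018-931=36087; balance=388333-36087=352246
18. interest=⌊352246·24/10000⌋=845; principal=37018-845=36173; balance=352246-36173=316073
19. interest=⌊316073·24/10000⌋=758; principal=37018-758=36260; balance=316073-36260=279813
20. interest=⌊279813·24/10000⌋=671; principal=37018-671=36347; balance=279813-36347=243466
21. interest=⌊243466·24/10000⌋=584; principal=37018-584=36434; balance=243466-36434=207032
22. interest=⌊207032·24/10000⌋=496; principal=37018-496=36522; balance=207032-36522=170510
23. interest=⌊170510·24/10000⌋=409; principal=37018-409=36609; balance=170510-36609=133901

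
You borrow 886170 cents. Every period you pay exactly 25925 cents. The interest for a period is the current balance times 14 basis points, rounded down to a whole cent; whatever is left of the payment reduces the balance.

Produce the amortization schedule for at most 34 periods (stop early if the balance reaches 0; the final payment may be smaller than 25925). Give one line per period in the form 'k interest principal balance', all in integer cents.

1 1240 24685 861485
2 1206 24719 836766
3 1171 24754 812012
4 1136 24789 787223
5 1102 24823 762400
6 1067 24858 737542
7 1032 24893 712649
8 997 24928 687721
9 962 24963 662758
10 927 24998 637760
11 892 25033 612727
12 857 25068 587659
13 822 25103 562556
14 787 25138 537418
15 752 25173 512245
16 717 25208 487037
17 681 25244 461793
18 646 25279 436514
19 611 25314 411200
20 575 25350 385850
21 540 25385 360465
22 504 25421 335044
23 469 25456 309588
24 433 25492 284096
25 397 25528 258568
26 361 25564 233004
27 326 25599 207405
28 290 25635 181770
29 254 25671 156099
30 218 25707 130392
31 182 25743 104649
32 146 25779 78870
33 110 25815 53055
34 74 25851 27204

1. interest=⌊886170·14/10000⌋=1240; principal=25925-1240=24685; balance=886170-24685=861485
2. interest=⌊861485·14/10000⌋=1206; principal=25925-1206=24719; balance=861485-24719=836766
3. interest=⌊836766·14/10000⌋=1171; principal=25925-1171=24754; balance=836766-24754=812012
4. interest=⌊812012·14/10000⌋=1136; principal=25925-1136=24789; balance=812012-24789=787223
5. interest=⌊787223·14/10000⌋=1102; principal=25925-1102=24823; balance=787223-24823=762400
6. interest=⌊762400·14/10000⌋=1067; principal=25925-1067=24858; balance=762400-24858=737542
7. interest=⌊737542·14/10000⌋=1032; principal=25925-1032=24893; balance=737542-24893=712649
8. interest=⌊712649·14/10000⌋=997; principal=25925-997=24928; balance=712649-24928=687721
9. interest=⌊687721·14/10000⌋=962; principal=25925-962=24963; balance=687721-24963=662758
10. interest=⌊662758·14/10000⌋=927; principal=25925-927=24998; balance=662758-24998=637760
11. interest=⌊637760·14/10000⌋=892; principal=25925-892=25033; balance=637760-25033=612727
12. interest=⌊612727·14/10000⌋=857; principal=25925-857=25068; balance=612727-25068=587659
13. interest=⌊587659·14/10000⌋=822; principal=25925-822=25103; balance=587659-25103=562556
14. interest=⌊562556·14/10000⌋=787; principal=25925-787=25138; balance=562556-25138=537418
15. interest=⌊537418·14/10000⌋=752; principal=25925-752=25173; balance=537418-25173=512245
16. interest=⌊512245·14/10000⌋=717; principal=25925-717=25208; balance=512245-25208=487037
17. interest=⌊487037·14/10000⌋=681; principal=25925-681=25244; balance=487037-25244=461793
18. interest=⌊461793·14/10000⌋=646; principal=25925-646=25279; balance=461793-25279=436514
19. interest=⌊436514·14/10000⌋=611; principal=25925-611=25314; balance=436514-25314=411200
20. interest=⌊411200·14/10000⌋=575; principal=25925-575=25350; balance=411200-25350=385850
21. interest=⌊385850·14/10000⌋=540; principal=25925-540=25385; balance=385850-25385=360465
22. interest=⌊360465·14/10000⌋=504; principal=25925-504=25421; balance=360465-25421=335044
23. interest=⌊335044·14/10000⌋=469; principal=25925-469=25456; balance=335044-25456=309588
24. interest=⌊309588·14/10000⌋=433; principal=25925-433=25492; balance=309588-25492=284096
25. interest=⌊284096·14/10000⌋=397; principal=25925-397=25528; balance=284096-25528=258568
26. interest=⌊258568·14/10000⌋=361; principal=25925-361=25564; balance=258568-25564=233004
27. interest=⌊233004·14/10000⌋=326; principal=25925-326=25599; balance=233004-25599=207405
28. interest=⌊207405·14/10000⌋=290; principal=25925-290=25635; balance=207405-25635=181770
29. interest=⌊181770·14/10000⌋=254; principal=25925-254=25671; balance=181770-25671=156099
30. interest=⌊156099·14/10000⌋=218; principal=25925-218=25707; balance=156099-25707=130392
31. interest=⌊130392·14/10000⌋=182; principal=25925-182=25743; balance=130392-25743=104649
32. interest=⌊104649·14/10000⌋=146; principal=25925-146=25779; balance=104649-25779=78870
33. interest=⌊78870·14/10000⌋=110; principal=25925-110=25815; balance=78870-25815=53055
34. interest=⌊53055·14/10000⌋=74; principal=25925-74=25851; balance=53055-25851=27204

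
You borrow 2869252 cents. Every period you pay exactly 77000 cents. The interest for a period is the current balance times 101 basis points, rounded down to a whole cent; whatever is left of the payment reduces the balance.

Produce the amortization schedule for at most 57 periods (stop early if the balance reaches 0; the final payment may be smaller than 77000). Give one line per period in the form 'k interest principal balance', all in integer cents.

1. interest=⌊2869252·101/10000⌋=28979; principal=77000-28979=48021; balance=2869252-48021=2821231
2. interest=⌊2821231·101/10000⌋=28494; principal=77000-28494=48506; balance=2821231-48506=2772725
3. interest=⌊2772725·101/10000⌋=28004; principal=77000-28004=48996; balance=2772725-48996=2723729
4. interest=⌊2723729·101/10000⌋=27509; principal=77000-27509=49491; balance=2723729-49491=2674238
5. interest=⌊2674238·101/10000⌋=27009; principal=77000-27009=49991; balance=2674238-49991=2624247
6. interest=⌊2624247·101/10000⌋=26504; principal=77000-26504=50496; balance=2624247-50496=2573751
7. interest=⌊2573751·101/10000⌋=25994; principal=77000-25994=51006; balance=2573751-51006=2522745
8. interest=⌊2522745·101/10000⌋=25479; principal=77000-25479=51521; balance=2522745-51521=2471224
9. interest=⌊2471224·101/10000⌋=24959; principal=77000-24959=52041; balance=2471224-52041=2419183
10. interest=⌊2419183·101/10000⌋=24433; principal=77000-24433=52567; balance=2419183-52567=2366616
11. interest=⌊2366616·101/10000⌋=23902; principal=77000-23902=53098; balance=2366616-53098=2313518
12. interest=⌊2313518·101/10000⌋=23366; principal=77000-23366=53634; balance=2313518-53634=2259884
13. interest=⌊2259884·101/10000⌋=22824; principal=77000-22824=54176; balance=2259884-54176=2205708
14. interest=⌊2205708·101/10000⌋=22277; principal=77000-22277=54723; balance=2205708-54723=2150985
15. interest=⌊2150985·101/10000⌋=21724; principal=77000-21724=55276; balance=2150985-55276=2095709
16. interest=⌊2095709·101/10000⌋=21166; principal=77000-21166=55834; balance=2095709-55834=2039875
17. interest=⌊2039875·101/10000⌋=20602; principal=77000-20602=56398; balance=2039875-56398=1983477
18. interest=⌊1983477·101/10000⌋=20033; principal=77000-20033=56967; balance=1983477-56967=1926510
19. interest=⌊1926510·101/10000⌋=19457; principal=77000-19457=57543; balance=1926510-57543=1868967
20. interest=⌊1868967·101/10000⌋=18876; principal=77000-18876=58124; balance=1868967-58124=1810843
21. interest=⌊1810843·101/10000⌋=18289; principal=77000-18289=58711; balance=1810843-58711=1752132
22. interest=⌊1752132·101/10000⌋=17696; principal=77000-17696=59304; balance=1752132-59304=1692828
23. interest=⌊1692828·101/10000⌋=17097; principal=77000-17097=59903; balance=1692828-59903=1632925
24. interest=⌊1632925·101/10000⌋=16492; principal=77000-16492=60508; balance=1632925-60508=1572417
25. interest=⌊1572417·101/10000⌋=15881; principal=77000-15881=61119; balance=1572417-61119=1511298
26. interest=⌊1511298·101/10000⌋=15264; principal=77000-15264=61736; balance=1511298-61736=1449562
27. interest=⌊1449562·101/10000⌋=14640; principal=77000-14640=62360; balance=1449562-62360=1387202
28. interest=⌊1387202·101/10000⌋=14010; principal=77000-14010=62990; balance=1387202-62990=1324212
29. interest=⌊1324212·101/10000⌋=13374; principal=77000-13374=63626; balance=1324212-63626=1260586
30. interest=⌊1260586·101/10000⌋=12731; principal=77000-12731=64269; balance=1260586-64269=1196317
31. interest=⌊1196317·101/10000⌋=12082; principal=77000-12082=64918; balance=1196317-64918=1131399
32. interest=⌊1131399·101/10000⌋=11427; principal=77000-11427=65573; balance=1131399-65573=1065826
33. interest=⌊1065826·101/10000⌋=10764; principal=77000-10764=66236; balance=1065826-66236=999590
34. interest=⌊999590·101/10000⌋=10095; principal=77000-10095=66905; balance=999590-66905=932685
35. interest=⌊932685·101/10000⌋=9420; principal=77000-9420=67580; balance=932685-67580=865105
36. interest=⌊865105·101/10000⌋=8737; principal=77000-8737=68263; balance=865105-68263=796842
37. interest=⌊796842·101/10000⌋=8048; principal=77000-8048=68952; balance=796842-68952=727890
38. interest=⌊727890·101/10000⌋=7351; principal=77000-7351=69649; balance=727890-69649=658241
39. interest=⌊658241·101/10000⌋=6648; principal=77000-6648=70352; balance=658241-70352=587889
40. interest=⌊587889·101/10000⌋=5937; principal=77000-5937=71063; balance=587889-71063=516826
41. interest=⌊516826·101/10000⌋=5219; principal=77000-5219=71781; balance=516826-71781=445045
42. interest=⌊445045·101/10000⌋=4494; principal=77000-4494=72506; balance=445045-72506=372539
43. interest=⌊372539·101/10000⌋=3762; principal=77000-3762=73238; balance=372539-73238=299301
44. interest=⌊299301·101/10000⌋=3022; principal=77000-3022=73978; balance=299301-73978=225323
45. interest=⌊225323·101/10000⌋=2275; principal=77000-2275=74725; balance=225323-74725=150598
46. interest=⌊150598·101/10000⌋=1521; principal=77000-1521=75479; balance=150598-75479=75119
47. interest=⌊75119·101/10000⌋=758; principal=min(77000-758,75119)=75119; balance=75119-75119=0

1 28979 48021 2821231
2 28494 48506 2772725
3 28004 48996 2723729
4 27509 49491 2674238
5 27009 49991 2624247
6 26504 50496 2573751
7 25994 51006 2522745
8 25479 51521 2471224
9 24959 52041 2419183
10 24433 52567 2366616
11 23902 53098 2313518
12 23366 53634 2259884
13 22824 54176 2205708
14 22277 54723 2150985
15 21724 55276 2095709
16 21166 55834 2039875
17 20602 56398 1983477
18 20033 56967 1926510
19 19457 57543 1868967
20 18876 58124 1810843
21 18289 58711 1752132
22 17696 59304 1692828
23 17097 59903 1632925
24 16492 60508 1572417
25 15881 61119 1511298
26 15264 61736 1449562
27 14640 62360 1387202
28 14010 62990 1324212
29 13374 63626 1260586
30 12731 64269 1196317
31 12082 64918 1131399
32 11427 65573 1065826
33 10764 66236 999590
34 10095 66905 932685
35 9420 67580 865105
36 8737 68263 796842
37 8048 68952 727890
38 7351 69649 658241
39 6648 70352 587889
40 5937 71063 516826
41 5219 71781 445045
42 4494 72506 372539
43 3762 73238 299301
44 3022 73978 225323
45 2275 74725 150598
46 1521 75479 75119
47 758 75119 0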